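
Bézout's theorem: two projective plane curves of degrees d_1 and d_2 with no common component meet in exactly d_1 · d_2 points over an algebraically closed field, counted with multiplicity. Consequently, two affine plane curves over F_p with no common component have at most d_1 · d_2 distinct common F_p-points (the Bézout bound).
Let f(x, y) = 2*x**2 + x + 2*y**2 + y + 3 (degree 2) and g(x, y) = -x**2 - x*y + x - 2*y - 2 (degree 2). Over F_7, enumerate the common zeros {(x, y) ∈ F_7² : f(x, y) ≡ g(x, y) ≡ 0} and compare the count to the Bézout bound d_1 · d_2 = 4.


Common zeros: {(1, 4), (2, 6)}; count = 2; Bézout bound = 4.

deg(f) = 2, deg(g) = 2, so Bézout bound = 4.
Scan x ∈ F_7. For each x, list the y ∈ F_7 with f(x, y) ≡ 0 and those with g(x, y) ≡ 0 (mod 7); the common zeros in that column are the intersection.
  x = 0: f ≡ 0 at y ∈ ∅; g ≡ 0 at y ∈ {6}; common: ∅.
  x = 1: f ≡ 0 at y ∈ {4, 6}; g ≡ 0 at y ∈ {4}; common: {4}.
  x = 2: f ≡ 0 at y ∈ {4, 6}; g ≡ 0 at y ∈ {6}; common: {6}.
  x = 3: f ≡ 0 at y ∈ ∅; g ≡ 0 at y ∈ {4}; common: ∅.
  x = 4: f ≡ 0 at y ∈ {1, 2}; g ≡ 0 at y ∈ {0}; common: ∅.
  x = 5: f ≡ 0 at y ∈ ∅; g ≡ 0 at y ∈ ∅; common: ∅.
  x = 6: f ≡ 0 at y ∈ {1, 2}; g ≡ 0 at y ∈ {3}; common: ∅.
Collecting: common zeros = {(1, 4), (2, 6)}, so the count is 2.
Comparison with the Bézout bound: 2 ≤ 4 = deg(f)·deg(g), as expected for curves with no common component (the affine F_7-count falls short of the bound because intersections may lie at infinity, over extension fields, or carry multiplicity).


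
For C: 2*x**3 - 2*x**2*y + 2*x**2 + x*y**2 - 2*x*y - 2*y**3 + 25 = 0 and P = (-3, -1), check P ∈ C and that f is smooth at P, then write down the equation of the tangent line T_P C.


Tangent line at P: 33*x - 12*y + 87 = 0.

Step 1: f(-3, -1) = 0, so P lies on C.
Step 2: partial derivatives
  f_x(x, y) = 6*x**2 - 4*x*y + 4*x + y**2 - 2*y, f_y(x, y) = -2*x**2 + 2*x*y - 2*x - 6*y**2.
  f_x(P) = 33, f_y(P) = -12 (gradient nonzero, so P is smooth).
Step 3: tangent line at P: 33·(x − -3) + -12·(y − -1) = 0.
Expanding: 33*x - 12*y + 87 = 0.


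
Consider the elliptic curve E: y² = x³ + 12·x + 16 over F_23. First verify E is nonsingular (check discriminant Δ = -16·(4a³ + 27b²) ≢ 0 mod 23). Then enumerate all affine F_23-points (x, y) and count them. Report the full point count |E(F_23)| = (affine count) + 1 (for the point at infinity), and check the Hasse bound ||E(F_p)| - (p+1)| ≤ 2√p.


Affine points = {(0, 4), (0, 19), (1, 11), (1, 12), (2, 5), (2, 18), (4, 6), (4, 17), (7, 11), (7, 12), (8, 7), (8, 16), (9, 5), (9, 18), (10, 3), (10, 20), (12, 5), (12, 18), (13, 0), (15, 11), (15, 12), (16, 7), (16, 16), (17, 2), (17, 21), (22, 7), (22, 16)}; affine count = 27; |E(F_23)| = 28.

Discriminant check: Δ ∝ 4a³ + 27b² = 4·12³ + 27·16² = 4·1728 + 27·256 ≡ 1 (mod 23). Nonzero ⇒ E is nonsingular.
For each x ∈ F_23, compute rhs = x³ + 12·x + 16 mod 23, then count y ∈ F_23 with y² ≡ rhs.
  x = 0: rhs = 16, matching y values: 4, 19 (2 points).
  x = 1: rhs = 6, matching y values: 11, 12 (2 points).
  x = 2: rhs = 2, matching y values: 5, 18 (2 points).
  x = 3: rhs = 10, matching y values: none (0 points).
  x = 4: rhs = 13, matching y values: 6, 17 (2 points).
  x = 5: rhs = 17, matching y values: none (0 points).
  x = 6: rhs = 5, matching y values: none (0 points).
  x = 7: rhs = 6, matching y values: 11, 12 (2 points).
  x = 8: rhs = 3, matching y values: 7, 16 (2 points).
  x = 9: rhs = 2, matching y values: 5, 18 (2 points).
  x = 10: rhs = 9, matching y values: 3, 20 (2 points).
  x = 11: rhs = 7, matching y values: none (0 points).
  x = 12: rhs = 2, matching y values: 5, 18 (2 points).
  x = 13: rhs = 0, matching y values: 0 (1 points).
  x = 14: rhs = 7, matching y values: none (0 points).
  x = 15: rhs = 6, matching y values: 11, 12 (2 points).
  x = 16: rhs = 3, matching y values: 7, 16 (2 points).
  x = 17: rhs = 4, matching y values: 2, 21 (2 points).
  x = 18: rhs = 15, matching y values: none (0 points).
  x = 19: rhs = 19, matching y values: none (0 points).
  x = 20: rhs = 22, matching y values: none (0 points).
  x = 21: rhs = 7, matching y values: none (0 points).
  x = 22: rhs = 3, matching y values: 7, 16 (2 points).
Total affine count: 27.
Full point count |E(F_23)| = 27 + 1 = 28.
Hasse bound: |28 − (23+1)| = |4| = 4 ≤ 2√23 ≈ 9.5917 ✓.


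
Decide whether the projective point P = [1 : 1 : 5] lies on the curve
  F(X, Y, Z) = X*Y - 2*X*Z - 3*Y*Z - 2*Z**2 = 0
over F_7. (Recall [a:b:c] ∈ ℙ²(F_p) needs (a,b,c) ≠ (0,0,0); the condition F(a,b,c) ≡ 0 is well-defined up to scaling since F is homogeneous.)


F(1,1,5) ≡ 3 (mod 7); P is NOT on the curve.

Evaluate F(1, 1, 5) term-by-term (mod 7).
  X*Y ↦ 1·1·1·1 = 1
  -2*X*Z ↦ -2·1·1·5 = -10
  -3*Y*Z ↦ -3·1·1·5 = -15
  -2*Z**2 ↦ -2·1·1·25 = -50
Sum: F(1, 1, 5) = (1) + (-10) + (-15) + (-50) = -74.
Reducing mod 7: -74 ≡ 3 (mod 7).
Since F(a, b, c) ≡ 3 ≠ 0 (mod 7), P does NOT lie on the curve.


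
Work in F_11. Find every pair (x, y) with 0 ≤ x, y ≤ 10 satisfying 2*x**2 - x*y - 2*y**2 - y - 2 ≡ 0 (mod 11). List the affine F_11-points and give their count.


Affine F_11-points: {(1, 0), (1, 10), (3, 2), (3, 7), (4, 4), (4, 10), (6, 6), (6, 7), (8, 6), (9, 2), (9, 4), (10, 0)}; count = 12.

For each of the 121 pairs (x, y) ∈ F_11², evaluate f(x, y) mod 11. Record the zeros.
  x = 0: [0↦9, 1↦6, 2↦10, 3↦10, 4↦6, 5↦9, 6↦8, 7↦3, 8↦5, 9↦3, 10↦8]  zeros at y ∈ ∅
  x = 1: [0↦0, 1↦7, 2↦10, 3↦9, 4↦4, 5↦6, 6↦4, 7↦9, 8↦10, 9↦7, 10↦0]  zeros at y ∈ {0, 10}
  x = 2: [0↦6, 1↦1, 2↦3, 3↦1, 4↦6, 5↦7, 6↦4, 7↦8, 8↦8, 9↦4, 10↦7]  zeros at y ∈ ∅
  x = 3: [0↦5, 1↦10, 2↦0, 3↦8, 4↦1, 5↦1, 6↦8, 7↦0, 8↦10, 9↦5, 10↦7]  zeros at y ∈ {2, 7}
  x = 4: [0↦8, 1↦1, 2↦1, 3↦8, 4↦0, 5↦10, 6↦5, 7↦7, 8↦5, 9↦10, 10↦0]  zeros at y ∈ {4, 10}
  x = 5: [0↦4, 1↦7, 2↦6, 3↦1, 4↦3, 5↦1, 6↦6, 7↦7, 8↦4, 9↦8, 10↦8]  zeros at y ∈ ∅
  x = 6: [0↦4, 1↦6, 2↦4, 3↦9, 4↦10, 5↦7, 6↦0, 7↦0, 8↦7, 9↦10, 10↦9]  zeros at y ∈ {6, 7}
  x = 7: [0↦8, 1↦9, 2↦6, 3↦10, 4↦10, 5↦6, 6↦9, 7↦8, 8↦3, 9↦5, 10↦3]  zeros at y ∈ ∅
  x = 8: [0↦5, 1↦5, 2↦1, 3↦4, 4↦3, 5↦9, 6↦0, 7↦9, 8↦3, 9↦4, 10↦1]  zeros at y ∈ {6}
  x = 9: [0↦6, 1↦5, 2↦0, 3↦2, 4↦0, 5↦5, 6↦6, 7↦3, 8↦7, 9↦7, 10↦3]  zeros at y ∈ {2, 4}
  x = 10: [0↦0, 1↦9, 2↦3, 3↦4, 4↦1, 5↦5, 6↦5, 7↦1, 8↦4, 9↦3, 10↦9]  zeros at y ∈ {0}
Collecting zeros: affine points = {(1, 0), (1, 10), (3, 2), (3, 7), (4, 4), (4, 10), (6, 6), (6, 7), (8, 6), (9, 2), (9, 4), (10, 0)}.
Total count |C(F_11)_aff| = 12.


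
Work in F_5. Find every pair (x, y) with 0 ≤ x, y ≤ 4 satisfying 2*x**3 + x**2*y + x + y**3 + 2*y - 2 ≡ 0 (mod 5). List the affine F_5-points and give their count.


Affine F_5-points: {(0, 2), (0, 4), (1, 1), (1, 2), (3, 0), (3, 2), (3, 3), (4, 0)}; count = 8.

For each of the 25 pairs (x, y) ∈ F_5², evaluate f(x, y) mod 5. Record the zeros.
  x = 0: [0↦3, 1↦1, 2↦0, 3↦1, 4↦0]  zeros at y ∈ {2, 4}
  x = 1: [0↦1, 1↦0, 2↦0, 3↦2, 4↦2]  zeros at y ∈ {1, 2}
  x = 2: [0↦1, 1↦3, 2↦1, 3↦1, 4↦4]  zeros at y ∈ ∅
  x = 3: [0↦0, 1↦2, 2↦0, 3↦0, 4↦3]  zeros at y ∈ {0, 2, 3}
  x = 4: [0↦0, 1↦4, 2↦4, 3↦1, 4↦1]  zeros at y ∈ {0}
Collecting zeros: affine points = {(0, 2), (0, 4), (1, 1), (1, 2), (3, 0), (3, 2), (3, 3), (4, 0)}.
Total count |C(F_5)_aff| = 8.


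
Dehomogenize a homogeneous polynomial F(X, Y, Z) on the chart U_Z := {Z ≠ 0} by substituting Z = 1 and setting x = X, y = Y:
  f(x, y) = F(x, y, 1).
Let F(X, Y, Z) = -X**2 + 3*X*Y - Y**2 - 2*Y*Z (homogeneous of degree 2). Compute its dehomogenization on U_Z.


f(x, y) = -x**2 + 3*x*y - y**2 - 2*y

On U_Z we set Z = 1. Each monomial c·X^i·Y^j·Z^k in F becomes c·x^i·y^j·1^k = c·x^i·y^j.
Substituting Z = 1: F(X, Y, 1) = -x**2 + 3*x*y - y**2 - 2*y.
Note: deg(f) ≤ deg(F) = 2; strict inequality happens when F is divisible by Z (lost terms).


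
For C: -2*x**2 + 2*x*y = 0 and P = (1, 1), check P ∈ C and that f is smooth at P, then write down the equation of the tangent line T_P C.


Tangent line at P: -2*x + 2*y = 0.

Step 1: f(1, 1) = 0, so P lies on C.
Step 2: partial derivatives
  f_x(x, y) = -4*x + 2*y, f_y(x, y) = 2*x.
  f_x(P) = -2, f_y(P) = 2 (gradient nonzero, so P is smooth).
Step 3: tangent line at P: -2·(x − 1) + 2·(y − 1) = 0.
Expanding: -2*x + 2*y = 0.


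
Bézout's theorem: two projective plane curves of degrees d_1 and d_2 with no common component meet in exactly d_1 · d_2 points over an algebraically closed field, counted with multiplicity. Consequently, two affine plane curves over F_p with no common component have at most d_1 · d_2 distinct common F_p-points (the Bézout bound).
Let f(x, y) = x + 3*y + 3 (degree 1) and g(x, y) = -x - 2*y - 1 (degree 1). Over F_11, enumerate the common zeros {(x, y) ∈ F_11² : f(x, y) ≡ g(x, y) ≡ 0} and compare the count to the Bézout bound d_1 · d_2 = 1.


Common zeros: {(3, 9)}; count = 1; Bézout bound = 1.

deg(f) = 1, deg(g) = 1, so Bézout bound = 1.
Scan x ∈ F_11. For each x, list the y ∈ F_11 with f(x, y) ≡ 0 and those with g(x, y) ≡ 0 (mod 11); the common zeros in that column are the intersection.
  x = 0: f ≡ 0 at y ∈ {10}; g ≡ 0 at y ∈ {5}; common: ∅.
  x = 1: f ≡ 0 at y ∈ {6}; g ≡ 0 at y ∈ {10}; common: ∅.
  x = 2: f ≡ 0 at y ∈ {2}; g ≡ 0 at y ∈ {4}; common: ∅.
  x = 3: f ≡ 0 at y ∈ {9}; g ≡ 0 at y ∈ {9}; common: {9}.
  x = 4: f ≡ 0 at y ∈ {5}; g ≡ 0 at y ∈ {3}; common: ∅.
  x = 5: f ≡ 0 at y ∈ {1}; g ≡ 0 at y ∈ {8}; common: ∅.
  x = 6: f ≡ 0 at y ∈ {8}; g ≡ 0 at y ∈ {2}; common: ∅.
  x = 7: f ≡ 0 at y ∈ {4}; g ≡ 0 at y ∈ {7}; common: ∅.
  x = 8: f ≡ 0 at y ∈ {0}; g ≡ 0 at y ∈ {1}; common: ∅.
  x = 9: f ≡ 0 at y ∈ {7}; g ≡ 0 at y ∈ {6}; common: ∅.
  x = 10: f ≡ 0 at y ∈ {3}; g ≡ 0 at y ∈ {0}; common: ∅.
Collecting: common zeros = {(3, 9)}, so the count is 1.
Comparison with the Bézout bound: 1 ≤ 1 = deg(f)·deg(g), as expected for curves with no common component (the bound is attained).


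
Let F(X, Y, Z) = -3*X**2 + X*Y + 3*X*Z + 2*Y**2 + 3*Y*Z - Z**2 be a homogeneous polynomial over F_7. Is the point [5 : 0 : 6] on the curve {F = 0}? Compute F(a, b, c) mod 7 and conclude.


F(5,0,6) ≡ 0 (mod 7); P is on the curve.

Evaluate F(5, 0, 6) term-by-term (mod 7).
  -3*X**2 ↦ -3·25·1·1 = -75
  X*Y ↦ 1·5·0·1 = 0
  3*X*Z ↦ 3·5·1·6 = 90
  2*Y**2 ↦ 2·1·0·1 = 0
  3*Y*Z ↦ 3·1·0·6 = 0
  -Z**2 ↦ -1·1·1·36 = -36
Sum: F(5, 0, 6) = (-75) + (0) + (90) + (0) + (0) + (-36) = -21.
Reducing mod 7: -21 ≡ 0 (mod 7).
Since F(a, b, c) ≡ 0 (mod 7), P lies on the curve.


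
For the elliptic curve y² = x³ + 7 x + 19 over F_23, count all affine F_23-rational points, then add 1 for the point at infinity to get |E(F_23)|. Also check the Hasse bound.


Affine points = {(1, 2), (1, 21), (2, 8), (2, 15), (5, 8), (5, 15), (6, 1), (6, 22), (8, 9), (8, 14), (9, 11), (9, 12), (10, 10), (10, 13), (11, 1), (11, 22), (14, 3), (14, 20), (15, 7), (15, 16), (16, 8), (16, 15)}; affine count = 22; |E(F_23)| = 23.

Discriminant check: Δ ∝ 4a³ + 27b² = 4·7³ + 27·19² = 4·343 + 27·361 ≡ 10 (mod 23). Nonzero ⇒ E is nonsingular.
For each x ∈ F_23, compute rhs = x³ + 7·x + 19 mod 23, then count y ∈ F_23 with y² ≡ rhs.
  x = 0: rhs = 19, matching y values: none (0 points).
  x = 1: rhs = 4, matching y values: 2, 21 (2 points).
  x = 2: rhs = 18, matching y values: 8, 15 (2 points).
  x = 3: rhs = 21, matching y values: none (0 points).
  x = 4: rhs = 19, matching y values: none (0 points).
  x = 5: rhs = 18, matching y values: 8, 15 (2 points).
  x = 6: rhs = 1, matching y values: 1, 22 (2 points).
  x = 7: rhs = 20, matching y values: none (0 points).
  x = 8: rhs = 12, matching y values: 9, 14 (2 points).
  x = 9: rhs = 6, matching y values: 11, 12 (2 points).
  x = 10: rhs = 8, matching y values: 10, 13 (2 points).
  x = 11: rhs = 1, matching y values: 1, 22 (2 points).
  x = 12: rhs = 14, matching y values: none (0 points).
  x = 13: rhs = 7, matching y values: none (0 points).
  x = 14: rhs = 9, matching y values: 3, 20 (2 points).
  x = 15: rhs = 3, matching y values: 7, 16 (2 points).
  x = 16: rhs = 18, matching y values: 8, 15 (2 points).
  x = 17: rhs = 14, matching y values: none (0 points).
  x = 18: rhs = 20, matching y values: none (0 points).
  x = 19: rhs = 19, matching y values: none (0 points).
  x = 20: rhs = 17, matching y values: none (0 points).
  x = 21: rhs = 20, matching y values: none (0 points).
  x = 22: rhs = 11, matching y values: none (0 points).
Total affine count: 22.
Full point count |E(F_23)| = 22 + 1 = 23.
Hasse bound: |23 − (23+1)| = |-1| = 1 ≤ 2√23 ≈ 9.5917 ✓.


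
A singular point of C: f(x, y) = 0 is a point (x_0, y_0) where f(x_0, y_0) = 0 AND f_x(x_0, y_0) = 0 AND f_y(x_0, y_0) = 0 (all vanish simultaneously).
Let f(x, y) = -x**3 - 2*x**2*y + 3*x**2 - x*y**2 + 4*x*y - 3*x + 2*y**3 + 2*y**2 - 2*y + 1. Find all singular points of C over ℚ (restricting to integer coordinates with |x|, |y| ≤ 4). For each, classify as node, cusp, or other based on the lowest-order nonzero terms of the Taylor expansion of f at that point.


Singular points: {(1, 0)}; classification: cusp.

Compute partial derivatives:
  f_x = -3*x**2 - 4*x*y + 6*x - y**2 + 4*y - 3.
  f_y = -2*x**2 - 2*x*y + 4*x + 6*y**2 + 4*y - 2.
Scan x_0 ∈ {−4, ..., 4}. For each x_0, f_y(x_0, y) is a polynomial in y; find its integer roots y ∈ {−4, ..., 4}, then test f_x and f at those candidates.
  x = -4: f_y(-4, y) = 6*y**2 + 12*y - 50; no integer root y with |y| ≤ 4.
  x = -3: f_y(-3, y) = 6*y**2 + 10*y - 32; no integer root y with |y| ≤ 4.
  x = -2: f_y(-2, y) = 6*y**2 + 8*y - 18; no integer root y with |y| ≤ 4.
  x = -1: f_y(-1, y) = 6*y**2 + 6*y - 8; no integer root y with |y| ≤ 4.
  x = 0: f_y(0, y) = 6*y**2 + 4*y - 2; vanishes at y ∈ {-1}. (0, -1): f_x = -8 ≠ 0.
  x = 1: f_y(1, y) = 6*y**2 + 2*y; vanishes at y ∈ {0}. (1, 0): f_x = 0, f = 0 — SINGULAR.
  x = 2: f_y(2, y) = 6*y**2 - 2; no integer root y with |y| ≤ 4.
  x = 3: f_y(3, y) = 6*y**2 - 2*y - 8; vanishes at y ∈ {-1}. (3, -1): f_x = -5 ≠ 0.
  x = 4: f_y(4, y) = 6*y**2 - 4*y - 18; no integer root y with |y| ≤ 4.
Only singular point on the grid: (1, 0).
Classify: substitute x = 1 + u, y = 0 + v and expand: f = -u**3 - 2*u**2*v - u*v**2 + 2*v**3 + v**2.
No constant or linear terms (consistent with a singular point). Quadratic part: v**2. Cubic part: -u**3 - 2*u**2*v - u*v**2 + 2*v**3.
The quadratic part v**2 is a perfect square, so there is a single (double) tangent line v = 0, i.e. y = 0. Restricting the cubic part to that line (v = 0) leaves -u**3 ≠ 0, so f is not divisible by v and the branch is v² ≈ u**3 to lowest order — this is a cusp.
Classification: cusp.


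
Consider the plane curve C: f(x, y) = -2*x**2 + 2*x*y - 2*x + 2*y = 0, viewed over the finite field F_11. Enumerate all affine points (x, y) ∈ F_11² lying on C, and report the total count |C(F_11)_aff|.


Affine F_11-points: {(0, 0), (1, 1), (2, 2), (3, 3), (4, 4), (5, 5), (6, 6), (7, 7), (8, 8), (9, 9), (10, 0), (10, 1), (10, 2), (10, 3), (10, 4), (10, 5), (10, 6), (10, 7), (10, 8), (10, 9), (10, 10)}; count = 21.

For each of the 121 pairs (x, y) ∈ F_11², evaluate f(x, y) mod 11. Record the zeros.
  x = 0: [0↦0, 1↦2, 2↦4, 3↦6, 4↦8, 5↦10, 6↦1, 7↦3, 8↦5, 9↦7, 10↦9]  zeros at y ∈ {0}
  x = 1: [0↦7, 1↦0, 2↦4, 3↦8, 4↦1, 5↦5, 6↦9, 7↦2, 8↦6, 9↦10, 10↦3]  zeros at y ∈ {1}
  x = 2: [0↦10, 1↦5, 2↦0, 3↦6, 4↦1, 5↦7, 6↦2, 7↦8, 8↦3, 9↦9, 10↦4]  zeros at y ∈ {2}
  x = 3: [0↦9, 1↦6, 2↦3, 3↦0, 4↦8, 5↦5, 6↦2, 7↦10, 8↦7, 9↦4, 10↦1]  zeros at y ∈ {3}
  x = 4: [0↦4, 1↦3, 2↦2, 3↦1, 4↦0, 5↦10, 6↦9, 7↦8, 8↦7, 9↦6, 10↦5]  zeros at y ∈ {4}
  x = 5: [0↦6, 1↦7, 2↦8, 3↦9, 4↦10, 5↦0, 6↦1, 7↦2, 8↦3, 9↦4, 10↦5]  zeros at y ∈ {5}
  x = 6: [0↦4, 1↦7, 2↦10, 3↦2, 4↦5, 5↦8, 6↦0, 7↦3, 8↦6, 9↦9, 10↦1]  zeros at y ∈ {6}
  x = 7: [0↦9, 1↦3, 2↦8, 3↦2, 4↦7, 5↦1, 6↦6, 7↦0, 8↦5, 9↦10, 10↦4]  zeros at y ∈ {7}
  x = 8: [0↦10, 1↦6, 2↦2, 3↦9, 4↦5, 5↦1, 6↦8, 7↦4, 8↦0, 9↦7, 10↦3]  zeros at y ∈ {8}
  x = 9: [0↦7, 1↦5, 2↦3, 3↦1, 4↦10, 5↦8, 6↦6, 7↦4, 8↦2, 9↦0, 10↦9]  zeros at y ∈ {9}
  x = 10: [0↦0, 1↦0, 2↦0, 3↦0, 4↦0, 5↦0, 6↦0, 7↦0, 8↦0, 9↦0, 10↦0]  zeros at y ∈ {0, 1, 2, 3, 4, 5, 6, 7, 8, 9, 10}
Collecting zeros: affine points = {(0, 0), (1, 1), (2, 2), (3, 3), (4, 4), (5, 5), (6, 6), (7, 7), (8, 8), (9, 9), (10, 0), (10, 1), (10, 2), (10, 3), (10, 4), (10, 5), (10, 6), (10, 7), (10, 8), (10, 9), (10, 10)}.
Total count |C(F_11)_aff| = 21.


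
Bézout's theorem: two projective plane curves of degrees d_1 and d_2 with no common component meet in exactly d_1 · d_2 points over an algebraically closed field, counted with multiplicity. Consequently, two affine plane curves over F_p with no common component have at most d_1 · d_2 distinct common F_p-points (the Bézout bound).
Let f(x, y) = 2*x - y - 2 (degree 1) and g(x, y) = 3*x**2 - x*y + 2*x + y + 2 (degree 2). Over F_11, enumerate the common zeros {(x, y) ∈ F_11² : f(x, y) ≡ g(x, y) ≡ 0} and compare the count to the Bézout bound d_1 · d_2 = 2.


Common zeros: {(0, 9), (5, 8)}; count = 2; Bézout bound = 2.

deg(f) = 1, deg(g) = 2, so Bézout bound = 2.
Scan x ∈ F_11. For each x, list the y ∈ F_11 with f(x, y) ≡ 0 and those with g(x, y) ≡ 0 (mod 11); the common zeros in that column are the intersection.
  x = 0: f ≡ 0 at y ∈ {9}; g ≡ 0 at y ∈ {9}; common: {9}.
  x = 1: f ≡ 0 at y ∈ {0}; g ≡ 0 at y ∈ ∅; common: ∅.
  x = 2: f ≡ 0 at y ∈ {2}; g ≡ 0 at y ∈ {7}; common: ∅.
  x = 3: f ≡ 0 at y ∈ {4}; g ≡ 0 at y ∈ {1}; common: ∅.
  x = 4: f ≡ 0 at y ∈ {6}; g ≡ 0 at y ∈ {1}; common: ∅.
  x = 5: f ≡ 0 at y ∈ {8}; g ≡ 0 at y ∈ {8}; common: {8}.
  x = 6: f ≡ 0 at y ∈ {10}; g ≡ 0 at y ∈ {9}; common: ∅.
  x = 7: f ≡ 0 at y ∈ {1}; g ≡ 0 at y ∈ {7}; common: ∅.
  x = 8: f ≡ 0 at y ∈ {3}; g ≡ 0 at y ∈ {8}; common: ∅.
  x = 9: f ≡ 0 at y ∈ {5}; g ≡ 0 at y ∈ {4}; common: ∅.
  x = 10: f ≡ 0 at y ∈ {7}; g ≡ 0 at y ∈ {4}; common: ∅.
Collecting: common zeros = {(0, 9), (5, 8)}, so the count is 2.
Comparison with the Bézout bound: 2 ≤ 2 = deg(f)·deg(g), as expected for curves with no common component (the bound is attained).


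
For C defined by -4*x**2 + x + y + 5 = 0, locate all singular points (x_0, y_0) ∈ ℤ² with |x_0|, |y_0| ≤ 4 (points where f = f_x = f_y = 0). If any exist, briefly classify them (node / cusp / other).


No singular points in the scanned grid; C is smooth there.

Compute partial derivatives:
  f_x = 1 - 8*x.
  f_y = 1.
f_y = 1 is a nonzero constant, so f_y never vanishes: no point (x, y) can satisfy f = f_x = f_y = 0. In particular no (x, y) ∈ {−4, ..., 4}² is singular; the curve is smooth.


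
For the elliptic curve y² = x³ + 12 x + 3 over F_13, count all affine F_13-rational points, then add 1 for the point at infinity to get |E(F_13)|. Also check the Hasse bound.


Affine points = {(0, 4), (0, 9), (1, 4), (1, 9), (2, 3), (2, 10), (3, 1), (3, 12), (7, 1), (7, 12), (8, 0), (11, 6), (11, 7), (12, 4), (12, 9)}; affine count = 15; |E(F_13)| = 16.

Discriminant check: Δ ∝ 4a³ + 27b² = 4·12³ + 27·3² = 4·1728 + 27·9 ≡ 5 (mod 13). Nonzero ⇒ E is nonsingular.
For each x ∈ F_13, compute rhs = x³ + 12·x + 3 mod 13, then count y ∈ F_13 with y² ≡ rhs.
  x = 0: rhs = 3, matching y values: 4, 9 (2 points).
  x = 1: rhs = 3, matching y values: 4, 9 (2 points).
  x = 2: rhs = 9, matching y values: 3, 10 (2 points).
  x = 3: rhs = 1, matching y values: 1, 12 (2 points).
  x = 4: rhs = 11, matching y values: none (0 points).
  x = 5: rhs = 6, matching y values: none (0 points).
  x = 6: rhs = 5, matching y values: none (0 points).
  x = 7: rhs = 1, matching y values: 1, 12 (2 points).
  x = 8: rhs = 0, matching y values: 0 (1 points).
  x = 9: rhs = 8, matching y values: none (0 points).
  x = 10: rhs = 5, matching y values: none (0 points).
  x = 11: rhs = 10, matching y values: 6, 7 (2 points).
  x = 12: rhs = 3, matching y values: 4, 9 (2 points).
Total affine count: 15.
Full point count |E(F_13)| = 15 + 1 = 16.
Hasse bound: |16 − (13+1)| = |2| = 2 ≤ 2√13 ≈ 7.2111 ✓.


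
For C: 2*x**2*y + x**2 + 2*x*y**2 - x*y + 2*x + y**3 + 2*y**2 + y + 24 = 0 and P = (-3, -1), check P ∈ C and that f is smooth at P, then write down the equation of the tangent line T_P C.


Tangent line at P: 11*x + 33*y + 66 = 0.

Step 1: f(-3, -1) = 0, so P lies on C.
Step 2: partial derivatives
  f_x(x, y) = 4*x*y + 2*x + 2*y**2 - y + 2, f_y(x, y) = 2*x**2 + 4*x*y - x + 3*y**2 + 4*y + 1.
  f_x(P) = 11, f_y(P) = 33 (gradient nonzero, so P is smooth).
Step 3: tangent line at P: 11·(x − -3) + 33·(y − -1) = 0.
Expanding: 11*x + 33*y + 66 = 0.


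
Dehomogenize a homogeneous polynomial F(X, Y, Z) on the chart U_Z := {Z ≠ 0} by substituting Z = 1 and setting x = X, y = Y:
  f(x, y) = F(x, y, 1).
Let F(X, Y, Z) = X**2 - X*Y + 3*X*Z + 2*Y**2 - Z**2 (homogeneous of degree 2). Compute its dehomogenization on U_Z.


f(x, y) = x**2 - x*y + 3*x + 2*y**2 - 1

On U_Z we set Z = 1. Each monomial c·X^i·Y^j·Z^k in F becomes c·x^i·y^j·1^k = c·x^i·y^j.
Substituting Z = 1: F(X, Y, 1) = x**2 - x*y + 3*x + 2*y**2 - 1.
Note: deg(f) ≤ deg(F) = 2; strict inequality happens when F is divisible by Z (lost terms).


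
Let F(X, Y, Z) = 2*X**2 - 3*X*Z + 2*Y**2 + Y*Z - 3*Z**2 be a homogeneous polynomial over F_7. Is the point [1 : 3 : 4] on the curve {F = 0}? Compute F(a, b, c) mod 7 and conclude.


F(1,3,4) ≡ 0 (mod 7); P is on the curve.

Evaluate F(1, 3, 4) term-by-term (mod 7).
  2*X**2 ↦ 2·1·1·1 = 2
  -3*X*Z ↦ -3·1·1·4 = -12
  2*Y**2 ↦ 2·1·9·1 = 18
  Y*Z ↦ 1·1·3·4 = 12
  -3*Z**2 ↦ -3·1·1·16 = -48
Sum: F(1, 3, 4) = (2) + (-12) + (18) + (12) + (-48) = -28.
Reducing mod 7: -28 ≡ 0 (mod 7).
Since F(a, b, c) ≡ 0 (mod 7), P lies on the curve.


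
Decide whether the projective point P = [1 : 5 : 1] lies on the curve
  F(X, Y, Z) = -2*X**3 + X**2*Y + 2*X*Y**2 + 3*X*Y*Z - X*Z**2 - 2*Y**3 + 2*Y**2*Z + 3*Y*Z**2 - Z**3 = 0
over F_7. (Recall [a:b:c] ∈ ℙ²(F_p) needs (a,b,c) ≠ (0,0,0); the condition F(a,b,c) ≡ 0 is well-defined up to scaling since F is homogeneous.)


F(1,5,1) ≡ 0 (mod 7); P is on the curve.

Evaluate F(1, 5, 1) term-by-term (mod 7).
  -2*X**3 ↦ -2·1·1·1 = -2
  X**2*Y ↦ 1·1·5·1 = 5
  2*X*Y**2 ↦ 2·1·25·1 = 50
  3*X*Y*Z ↦ 3·1·5·1 = 15
  -X*Z**2 ↦ -1·1·1·1 = -1
  -2*Y**3 ↦ -2·1·125·1 = -250
  2*Y**2*Z ↦ 2·1·25·1 = 50
  3*Y*Z**2 ↦ 3·1·5·1 = 15
  -Z**3 ↦ -1·1·1·1 = -1
Sum: F(1, 5, 1) = (-2) + (5) + (50) + (15) + (-1) + (-250) + (50) + (15) + (-1) = -119.
Reducing mod 7: -119 ≡ 0 (mod 7).
Since F(a, b, c) ≡ 0 (mod 7), P lies on the curve.


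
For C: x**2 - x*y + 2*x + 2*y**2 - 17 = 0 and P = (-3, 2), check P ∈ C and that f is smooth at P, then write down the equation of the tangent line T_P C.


Tangent line at P: -6*x + 11*y - 40 = 0.

Step 1: f(-3, 2) = 0, so P lies on C.
Step 2: partial derivatives
  f_x(x, y) = 2*x - y + 2, f_y(x, y) = -x + 4*y.
  f_x(P) = -6, f_y(P) = 11 (gradient nonzero, so P is smooth).
Step 3: tangent line at P: -6·(x − -3) + 11·(y − 2) = 0.
Expanding: -6*x + 11*y - 40 = 0.


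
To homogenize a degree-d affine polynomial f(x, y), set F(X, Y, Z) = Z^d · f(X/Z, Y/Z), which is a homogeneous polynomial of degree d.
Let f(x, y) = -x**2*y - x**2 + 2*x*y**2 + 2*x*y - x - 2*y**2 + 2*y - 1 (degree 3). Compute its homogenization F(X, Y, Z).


F(X, Y, Z) = -X**2*Y - X**2*Z + 2*X*Y**2 + 2*X*Y*Z - X*Z**2 - 2*Y**2*Z + 2*Y*Z**2 - Z**3

deg(f) = 3.
Substitute x = X/Z, y = Y/Z into f, then multiply by Z^3.
  monomial -1·x^2·y^1 ↦ -1·X^2·Y^1·Z^0.
  monomial -1·x^2·y^0 ↦ -1·X^2·Y^0·Z^1.
  monomial 2·x^1·y^2 ↦ 2·X^1·Y^2·Z^0.
  monomial 2·x^1·y^1 ↦ 2·X^1·Y^1·Z^1.
  monomial -1·x^1·y^0 ↦ -1·X^1·Y^0·Z^2.
  monomial -2·x^0·y^2 ↦ -2·X^0·Y^2·Z^1.
  monomial 2·x^0·y^1 ↦ 2·X^0·Y^1·Z^2.
  monomial -1·x^0·y^0 ↦ -1·X^0·Y^0·Z^3.
Collecting: F(X, Y, Z) = -X**2*Y - X**2*Z + 2*X*Y**2 + 2*X*Y*Z - X*Z**2 - 2*Y**2*Z + 2*Y*Z**2 - Z**3.


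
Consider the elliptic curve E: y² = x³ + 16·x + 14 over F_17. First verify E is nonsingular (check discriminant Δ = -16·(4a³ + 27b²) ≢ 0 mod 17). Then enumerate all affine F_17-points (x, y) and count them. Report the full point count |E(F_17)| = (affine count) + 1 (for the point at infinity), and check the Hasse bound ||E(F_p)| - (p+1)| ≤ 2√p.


Affine points = {(3, 2), (3, 15), (5, 7), (5, 10), (8, 5), (8, 12), (10, 1), (10, 16), (11, 5), (11, 12), (12, 8), (12, 9), (15, 5), (15, 12)}; affine count = 14; |E(F_17)| = 15.

Discriminant check: Δ ∝ 4a³ + 27b² = 4·16³ + 27·14² = 4·4096 + 27·196 ≡ 1 (mod 17). Nonzero ⇒ E is nonsingular.
For each x ∈ F_17, compute rhs = x³ + 16·x + 14 mod 17, then count y ∈ F_17 with y² ≡ rhs.
  x = 0: rhs = 14, matching y values: none (0 points).
  x = 1: rhs = 14, matching y values: none (0 points).
  x = 2: rhs = 3, matching y values: none (0 points).
  x = 3: rhs = 4, matching y values: 2, 15 (2 points).
  x = 4: rhs = 6, matching y values: none (0 points).
  x = 5: rhs = 15, matching y values: 7, 10 (2 points).
  x = 6: rhs = 3, matching y values: none (0 points).
  x = 7: rhs = 10, matching y values: none (0 points).
  x = 8: rhs = 8, matching y values: 5, 12 (2 points).
  x = 9: rhs = 3, matching y values: none (0 points).
  x = 10: rhs = 1, matching y values: 1, 16 (2 points).
  x = 11: rhs = 8, matching y values: 5, 12 (2 points).
  x = 12: rhs = 13, matching y values: 8, 9 (2 points).
  x = 13: rhs = 5, matching y values: none (0 points).
  x = 14: rhs = 7, matching y values: none (0 points).
  x = 15: rhs = 8, matching y values: 5, 12 (2 points).
  x = 16: rhs = 14, matching y values: none (0 points).
Total affine count: 14.
Full point count |E(F_17)| = 14 + 1 = 15.
Hasse bound: |15 − (17+1)| = |-3| = 3 ≤ 2√17 ≈ 8.2462 ✓.


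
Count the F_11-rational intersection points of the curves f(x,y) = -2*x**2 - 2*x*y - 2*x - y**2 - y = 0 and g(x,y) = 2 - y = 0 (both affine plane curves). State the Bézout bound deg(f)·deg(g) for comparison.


Common zeros: ∅; count = 0; Bézout bound = 2.

deg(f) = 2, deg(g) = 1, so Bézout bound = 2.
Scan x ∈ F_11. For each x, list the y ∈ F_11 with f(x, y) ≡ 0 and those with g(x, y) ≡ 0 (mod 11); the common zeros in that column are the intersection.
  x = 0: f ≡ 0 at y ∈ {0, 10}; g ≡ 0 at y ∈ {2}; common: ∅.
  x = 1: f ≡ 0 at y ∈ {3, 5}; g ≡ 0 at y ∈ {2}; common: ∅.
  x = 2: f ≡ 0 at y ∈ ∅; g ≡ 0 at y ∈ {2}; common: ∅.
  x = 3: f ≡ 0 at y ∈ ∅; g ≡ 0 at y ∈ {2}; common: ∅.
  x = 4: f ≡ 0 at y ∈ {5, 8}; g ≡ 0 at y ∈ {2}; common: ∅.
  x = 5: f ≡ 0 at y ∈ ∅; g ≡ 0 at y ∈ {2}; common: ∅.
  x = 6: f ≡ 0 at y ∈ {3, 6}; g ≡ 0 at y ∈ {2}; common: ∅.
  x = 7: f ≡ 0 at y ∈ ∅; g ≡ 0 at y ∈ {2}; common: ∅.
  x = 8: f ≡ 0 at y ∈ ∅; g ≡ 0 at y ∈ {2}; common: ∅.
  x = 9: f ≡ 0 at y ∈ {6, 8}; g ≡ 0 at y ∈ {2}; common: ∅.
  x = 10: f ≡ 0 at y ∈ {0, 1}; g ≡ 0 at y ∈ {2}; common: ∅.
Collecting: common zeros = ∅, so the count is 0.
Comparison with the Bézout bound: 0 ≤ 2 = deg(f)·deg(g), as expected for curves with no common component (the affine F_11-count falls short of the bound because intersections may lie at infinity, over extension fields, or carry multiplicity).


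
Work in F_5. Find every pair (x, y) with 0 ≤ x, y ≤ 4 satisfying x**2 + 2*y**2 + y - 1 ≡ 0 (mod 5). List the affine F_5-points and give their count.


Affine F_5-points: {(0, 3), (0, 4), (1, 0), (1, 2), (4, 0), (4, 2)}; count = 6.

For each of the 25 pairs (x, y) ∈ F_5², evaluate f(x, y) mod 5. Record the zeros.
  x = 0: [0↦4, 1↦2, 2↦4, 3↦0, 4↦0]  zeros at y ∈ {3, 4}
  x = 1: [0↦0, 1↦3, 2↦0, 3↦1, 4↦1]  zeros at y ∈ {0, 2}
  x = 2: [0↦3, 1↦1, 2↦3, 3↦4, 4↦4]  zeros at y ∈ ∅
  x = 3: [0↦3, 1↦1, 2↦3, 3↦4, 4↦4]  zeros at y ∈ ∅
  x = 4: [0↦0, 1↦3, 2↦0, 3↦1, 4↦1]  zeros at y ∈ {0, 2}
Collecting zeros: affine points = {(0, 3), (0, 4), (1, 0), (1, 2), (4, 0), (4, 2)}.
Total count |C(F_5)_aff| = 6.


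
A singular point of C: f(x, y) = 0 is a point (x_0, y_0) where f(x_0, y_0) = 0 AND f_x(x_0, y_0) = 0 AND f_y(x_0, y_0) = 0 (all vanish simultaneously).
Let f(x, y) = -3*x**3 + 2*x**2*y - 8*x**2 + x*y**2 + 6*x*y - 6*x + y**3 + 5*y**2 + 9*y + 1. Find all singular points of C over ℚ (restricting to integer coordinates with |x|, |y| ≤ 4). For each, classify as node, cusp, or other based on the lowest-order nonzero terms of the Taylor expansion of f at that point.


Singular points: {(-1, -1)}; classification: node.

Compute partial derivatives:
  f_x = -9*x**2 + 4*x*y - 16*x + y**2 + 6*y - 6.
  f_y = 2*x**2 + 2*x*y + 6*x + 3*y**2 + 10*y + 9.
Scan x_0 ∈ {−4, ..., 4}. For each x_0, f_y(x_0, y) is a polynomial in y; find its integer roots y ∈ {−4, ..., 4}, then test f_x and f at those candidates.
  x = -4: f_y(-4, y) = 3*y**2 + 2*y + 17; no integer root y with |y| ≤ 4.
  x = -3: f_y(-3, y) = 3*y**2 + 4*y + 9; no integer root y with |y| ≤ 4.
  x = -2: f_y(-2, y) = 3*y**2 + 6*y + 5; no integer root y with |y| ≤ 4.
  x = -1: f_y(-1, y) = 3*y**2 + 8*y + 5; vanishes at y ∈ {-1}. (-1, -1): f_x = 0, f = 0 — SINGULAR.
  x = 0: f_y(0, y) = 3*y**2 + 10*y + 9; no integer root y with |y| ≤ 4.
  x = 1: f_y(1, y) = 3*y**2 + 12*y + 17; no integer root y with |y| ≤ 4.
  x = 2: f_y(2, y) = 3*y**2 + 14*y + 29; no integer root y with |y| ≤ 4.
  x = 3: f_y(3, y) = 3*y**2 + 16*y + 45; no integer root y with |y| ≤ 4.
  x = 4: f_y(4, y) = 3*y**2 + 18*y + 65; no integer root y with |y| ≤ 4.
Only singular point on the grid: (-1, -1).
Classify: substitute x = -1 + u, y = -1 + v and expand: f = -3*u**3 + 2*u**2*v - u**2 + u*v**2 + v**3 + v**2.
No constant or linear terms (consistent with a singular point). Quadratic part: -u**2 + v**2. Cubic part: -3*u**3 + 2*u**2*v + u*v**2 + v**3.
The quadratic part v**2 - u**2 = (v − u)(v + u) splits into two distinct linear factors, so there are two distinct tangent lines y − -1 = ±(x − -1) — this is a node (ordinary double point).
Classification: node.


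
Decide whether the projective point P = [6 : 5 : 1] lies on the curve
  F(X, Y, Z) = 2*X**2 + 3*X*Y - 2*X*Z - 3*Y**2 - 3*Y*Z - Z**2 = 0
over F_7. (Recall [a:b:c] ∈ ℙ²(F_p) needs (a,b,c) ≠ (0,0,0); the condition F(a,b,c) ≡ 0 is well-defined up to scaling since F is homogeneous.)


F(6,5,1) ≡ 3 (mod 7); P is NOT on the curve.

Evaluate F(6, 5, 1) term-by-term (mod 7).
  2*X**2 ↦ 2·36·1·1 = 72
  3*X*Y ↦ 3·6·5·1 = 90
  -2*X*Z ↦ -2·6·1·1 = -12
  -3*Y**2 ↦ -3·1·25·1 = -75
  -3*Y*Z ↦ -3·1·5·1 = -15
  -Z**2 ↦ -1·1·1·1 = -1
Sum: F(6, 5, 1) = (72) + (90) + (-12) + (-75) + (-15) + (-1) = 59.
Reducing mod 7: 59 ≡ 3 (mod 7).
Since F(a, b, c) ≡ 3 ≠ 0 (mod 7), P does NOT lie on the curve.


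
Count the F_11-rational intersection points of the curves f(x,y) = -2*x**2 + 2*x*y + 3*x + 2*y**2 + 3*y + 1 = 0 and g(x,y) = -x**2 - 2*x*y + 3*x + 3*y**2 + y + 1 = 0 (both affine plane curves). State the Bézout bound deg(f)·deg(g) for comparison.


Common zeros: ∅; count = 0; Bézout bound = 4.

deg(f) = 2, deg(g) = 2, so Bézout bound = 4.
Scan x ∈ F_11. For each x, list the y ∈ F_11 with f(x, y) ≡ 0 and those with g(x, y) ≡ 0 (mod 11); the common zeros in that column are the intersection.
  x = 0: f ≡ 0 at y ∈ {5, 10}; g ≡ 0 at y ∈ {9}; common: ∅.
  x = 1: f ≡ 0 at y ∈ {5, 9}; g ≡ 0 at y ∈ {7, 8}; common: ∅.
  x = 2: f ≡ 0 at y ∈ ∅; g ≡ 0 at y ∈ ∅; common: ∅.
  x = 3: f ≡ 0 at y ∈ ∅; g ≡ 0 at y ∈ ∅; common: ∅.
  x = 4: f ≡ 0 at y ∈ {2, 9}; g ≡ 0 at y ∈ ∅; common: ∅.
  x = 5: f ≡ 0 at y ∈ {2, 8}; g ≡ 0 at y ∈ ∅; common: ∅.
  x = 6: f ≡ 0 at y ∈ {10}; g ≡ 0 at y ∈ ∅; common: ∅.
  x = 7: f ≡ 0 at y ∈ ∅; g ≡ 0 at y ∈ {9, 10}; common: ∅.
  x = 8: f ≡ 0 at y ∈ ∅; g ≡ 0 at y ∈ {8}; common: ∅.
  x = 9: f ≡ 0 at y ∈ ∅; g ≡ 0 at y ∈ {3, 10}; common: ∅.
  x = 10: f ≡ 0 at y ∈ {8}; g ≡ 0 at y ∈ {3, 7}; common: ∅.
Collecting: common zeros = ∅, so the count is 0.
Comparison with the Bézout bound: 0 ≤ 4 = deg(f)·deg(g), as expected for curves with no common component (the affine F_11-count falls short of the bound because intersections may lie at infinity, over extension fields, or carry multiplicity).


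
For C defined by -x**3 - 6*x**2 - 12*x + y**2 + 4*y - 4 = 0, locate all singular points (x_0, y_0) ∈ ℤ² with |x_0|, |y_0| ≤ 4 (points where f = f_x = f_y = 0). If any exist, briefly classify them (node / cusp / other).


Singular points: {(-2, -2)}; classification: cusp.

Compute partial derivatives:
  f_x = -3*x**2 - 12*x - 12.
  f_y = 2*y + 4.
Scan x_0 ∈ {−4, ..., 4}. For each x_0, f_y(x_0, y) is a polynomial in y; find its integer roots y ∈ {−4, ..., 4}, then test f_x and f at those candidates.
  x = -4: f_y(-4, y) = 2*y + 4; vanishes at y ∈ {-2}. (-4, -2): f_x = -12 ≠ 0.
  x = -3: f_y(-3, y) = 2*y + 4; vanishes at y ∈ {-2}. (-3, -2): f_x = -3 ≠ 0.
  x = -2: f_y(-2, y) = 2*y + 4; vanishes at y ∈ {-2}. (-2, -2): f_x = 0, f = 0 — SINGULAR.
  x = -1: f_y(-1, y) = 2*y + 4; vanishes at y ∈ {-2}. (-1, -2): f_x = -3 ≠ 0.
  x = 0: f_y(0, y) = 2*y + 4; vanishes at y ∈ {-2}. (0, -2): f_x = -12 ≠ 0.
  x = 1: f_y(1, y) = 2*y + 4; vanishes at y ∈ {-2}. (1, -2): f_x = -27 ≠ 0.
  x = 2: f_y(2, y) = 2*y + 4; vanishes at y ∈ {-2}. (2, -2): f_x = -48 ≠ 0.
  x = 3: f_y(3, y) = 2*y + 4; vanishes at y ∈ {-2}. (3, -2): f_x = -75 ≠ 0.
  x = 4: f_y(4, y) = 2*y + 4; vanishes at y ∈ {-2}. (4, -2): f_x = -108 ≠ 0.
Only singular point on the grid: (-2, -2).
Classify: substitute x = -2 + u, y = -2 + v and expand: f = -u**3 + v**2.
No constant or linear terms (consistent with a singular point). Quadratic part: v**2. Cubic part: -u**3.
The quadratic part v**2 is a perfect square, so there is a single (double) tangent line v = 0, i.e. y = -2. Restricting the cubic part to that line (v = 0) leaves -u**3 ≠ 0, so f is not divisible by v and the branch is v² ≈ u**3 to lowest order — this is a cusp.
Classification: cusp.


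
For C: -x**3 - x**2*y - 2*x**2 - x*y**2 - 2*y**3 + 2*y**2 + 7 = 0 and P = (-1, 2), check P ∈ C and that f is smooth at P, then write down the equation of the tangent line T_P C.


Tangent line at P: x - 13*y + 27 = 0.

Step 1: f(-1, 2) = 0, so P lies on C.
Step 2: partial derivatives
  f_x(x, y) = -3*x**2 - 2*x*y - 4*x - y**2, f_y(x, y) = -x**2 - 2*x*y - 6*y**2 + 4*y.
  f_x(P) = 1, f_y(P) = -13 (gradient nonzero, so P is smooth).
Step 3: tangent line at P: 1·(x − -1) + -13·(y − 2) = 0.
Expanding: x - 13*y + 27 = 0.


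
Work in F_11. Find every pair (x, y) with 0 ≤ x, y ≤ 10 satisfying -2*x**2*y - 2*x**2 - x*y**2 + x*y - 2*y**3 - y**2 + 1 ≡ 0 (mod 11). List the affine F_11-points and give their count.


Affine F_11-points: {(0, 4), (1, 4), (1, 7), (1, 10), (2, 6), (4, 1), (5, 9), (6, 7), (7, 1), (9, 9), (10, 6)}; count = 11.

For each of the 121 pairs (x, y) ∈ F_11², evaluate f(x, y) mod 11. Record the zeros.
  x = 0: [0↦1, 1↦9, 2↦3, 3↦4, 4↦0, 5↦1, 6↦6, 7↦3, 8↦2, 9↦2, 10↦2]  zeros at y ∈ {4}
  x = 1: [0↦10, 1↦5, 2↦6, 3↦1, 4↦0, 5↦2, 6↦6, 7↦0, 8↦5, 9↦9, 10↦0]  zeros at y ∈ {4, 7, 10}
  x = 2: [0↦4, 1↦4, 2↦8, 3↦4, 4↦2, 5↦1, 6↦0, 7↦9, 8↦5, 9↦9, 10↦9]  zeros at y ∈ {6}
  x = 3: [0↦5, 1↦6, 2↦9, 3↦2, 4↦6, 5↦9, 6↦10, 7↦8, 8↦2, 9↦2, 10↦7]  zeros at y ∈ ∅
  x = 4: [0↦2, 1↦0, 2↦9, 3↦6, 4↦1, 5↦4, 6↦3, 7↦8, 8↦7, 9↦10, 10↦5]  zeros at y ∈ {1}
  x = 5: [0↦6, 1↦8, 2↦8, 3↦5, 4↦9, 5↦8, 6↦1, 7↦9, 8↦9, 9↦0, 10↦3]  zeros at y ∈ {9}
  x = 6: [0↦6, 1↦8, 2↦6, 3↦10, 4↦8, 5↦10, 6↦4, 7↦0, 8↦8, 9↦5, 10↦1]  zeros at y ∈ {7}
  x = 7: [0↦2, 1↦0, 2↦3, 3↦10, 4↦9, 5↦10, 6↦1, 7↦3, 8↦4, 9↦3, 10↦10]  zeros at y ∈ {1}
  x = 8: [0↦5, 1↦6, 2↦10, 3↦5, 4↦1, 5↦8, 6↦3, 7↦7, 8↦8, 9↦5, 10↦8]  zeros at y ∈ ∅
  x = 9: [0↦4, 1↦4, 2↦5, 3↦6, 4↦6, 5↦4, 6↦10, 7↦1, 8↦9, 9↦0, 10↦6]  zeros at y ∈ {9}
  x = 10: [0↦10, 1↦5, 2↦10, 3↦2, 4↦2, 5↦9, 6↦0, 7↦7, 8↦7, 9↦10, 10↦4]  zeros at y ∈ {6}
Collecting zeros: affine points = {(0, 4), (1, 4), (1, 7), (1, 10), (2, 6), (4, 1), (5, 9), (6, 7), (7, 1), (9, 9), (10, 6)}.
Total count |C(F_11)_aff| = 11.


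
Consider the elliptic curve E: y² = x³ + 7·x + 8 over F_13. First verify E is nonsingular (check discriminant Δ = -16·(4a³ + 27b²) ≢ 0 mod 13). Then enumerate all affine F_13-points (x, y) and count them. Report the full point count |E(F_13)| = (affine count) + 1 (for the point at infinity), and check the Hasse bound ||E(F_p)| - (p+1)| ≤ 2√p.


Affine points = {(1, 4), (1, 9), (2, 2), (2, 11), (3, 2), (3, 11), (4, 3), (4, 10), (5, 5), (5, 8), (7, 6), (7, 7), (8, 2), (8, 11), (10, 5), (10, 8), (11, 5), (11, 8), (12, 0)}; affine count = 19; |E(F_13)| = 20.

Discriminant check: Δ ∝ 4a³ + 27b² = 4·7³ + 27·8² = 4·343 + 27·64 ≡ 6 (mod 13). Nonzero ⇒ E is nonsingular.
For each x ∈ F_13, compute rhs = x³ + 7·x + 8 mod 13, then count y ∈ F_13 with y² ≡ rhs.
  x = 0: rhs = 8, matching y values: none (0 points).
  x = 1: rhs = 3, matching y values: 4, 9 (2 points).
  x = 2: rhs = 4, matching y values: 2, 11 (2 points).
  x = 3: rhs = 4, matching y values: 2, 11 (2 points).
  x = 4: rhs = 9, matching y values: 3, 10 (2 points).
  x = 5: rhs = 12, matching y values: 5, 8 (2 points).
  x = 6: rhs = 6, matching y values: none (0 points).
  x = 7: rhs = 10, matching y values: 6, 7 (2 points).
  x = 8: rhs = 4, matching y values: 2, 11 (2 points).
  x = 9: rhs = 7, matching y values: none (0 points).
  x = 10: rhs = 12, matching y values: 5, 8 (2 points).
  x = 11: rhs = 12, matching y values: 5, 8 (2 points).
  x = 12: rhs = 0, matching y values: 0 (1 points).
Total affine count: 19.
Full point count |E(F_13)| = 19 + 1 = 20.
Hasse bound: |20 − (13+1)| = |6| = 6 ≤ 2√13 ≈ 7.2111 ✓.


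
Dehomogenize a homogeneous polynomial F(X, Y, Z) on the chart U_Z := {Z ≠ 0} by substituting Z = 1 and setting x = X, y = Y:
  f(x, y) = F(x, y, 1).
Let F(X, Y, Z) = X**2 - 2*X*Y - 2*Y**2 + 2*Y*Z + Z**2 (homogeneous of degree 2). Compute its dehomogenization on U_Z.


f(x, y) = x**2 - 2*x*y - 2*y**2 + 2*y + 1

On U_Z we set Z = 1. Each monomial c·X^i·Y^j·Z^k in F becomes c·x^i·y^j·1^k = c·x^i·y^j.
Substituting Z = 1: F(X, Y, 1) = x**2 - 2*x*y - 2*y**2 + 2*y + 1.
Note: deg(f) ≤ deg(F) = 2; strict inequality happens when F is divisible by Z (lost terms).


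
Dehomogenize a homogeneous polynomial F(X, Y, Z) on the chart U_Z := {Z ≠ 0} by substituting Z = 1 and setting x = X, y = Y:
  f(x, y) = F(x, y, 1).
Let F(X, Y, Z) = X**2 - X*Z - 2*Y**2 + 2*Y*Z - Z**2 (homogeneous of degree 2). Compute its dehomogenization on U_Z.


f(x, y) = x**2 - x - 2*y**2 + 2*y - 1

On U_Z we set Z = 1. Each monomial c·X^i·Y^j·Z^k in F becomes c·x^i·y^j·1^k = c·x^i·y^j.
Substituting Z = 1: F(X, Y, 1) = x**2 - x - 2*y**2 + 2*y - 1.
Note: deg(f) ≤ deg(F) = 2; strict inequality happens when F is divisible by Z (lost terms).


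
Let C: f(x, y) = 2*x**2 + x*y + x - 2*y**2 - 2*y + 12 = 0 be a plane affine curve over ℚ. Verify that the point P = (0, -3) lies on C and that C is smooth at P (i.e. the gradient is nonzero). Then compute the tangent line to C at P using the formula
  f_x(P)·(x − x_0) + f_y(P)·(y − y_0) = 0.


Tangent line at P: -2*x + 10*y + 30 = 0.

Step 1: f(0, -3) = 0, so P lies on C.
Step 2: partial derivatives
  f_x(x, y) = 4*x + y + 1, f_y(x, y) = x - 4*y - 2.
  f_x(P) = -2, f_y(P) = 10 (gradient nonzero, so P is smooth).
Step 3: tangent line at P: -2·(x − 0) + 10·(y − -3) = 0.
Expanding: -2*x + 10*y + 30 = 0.
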